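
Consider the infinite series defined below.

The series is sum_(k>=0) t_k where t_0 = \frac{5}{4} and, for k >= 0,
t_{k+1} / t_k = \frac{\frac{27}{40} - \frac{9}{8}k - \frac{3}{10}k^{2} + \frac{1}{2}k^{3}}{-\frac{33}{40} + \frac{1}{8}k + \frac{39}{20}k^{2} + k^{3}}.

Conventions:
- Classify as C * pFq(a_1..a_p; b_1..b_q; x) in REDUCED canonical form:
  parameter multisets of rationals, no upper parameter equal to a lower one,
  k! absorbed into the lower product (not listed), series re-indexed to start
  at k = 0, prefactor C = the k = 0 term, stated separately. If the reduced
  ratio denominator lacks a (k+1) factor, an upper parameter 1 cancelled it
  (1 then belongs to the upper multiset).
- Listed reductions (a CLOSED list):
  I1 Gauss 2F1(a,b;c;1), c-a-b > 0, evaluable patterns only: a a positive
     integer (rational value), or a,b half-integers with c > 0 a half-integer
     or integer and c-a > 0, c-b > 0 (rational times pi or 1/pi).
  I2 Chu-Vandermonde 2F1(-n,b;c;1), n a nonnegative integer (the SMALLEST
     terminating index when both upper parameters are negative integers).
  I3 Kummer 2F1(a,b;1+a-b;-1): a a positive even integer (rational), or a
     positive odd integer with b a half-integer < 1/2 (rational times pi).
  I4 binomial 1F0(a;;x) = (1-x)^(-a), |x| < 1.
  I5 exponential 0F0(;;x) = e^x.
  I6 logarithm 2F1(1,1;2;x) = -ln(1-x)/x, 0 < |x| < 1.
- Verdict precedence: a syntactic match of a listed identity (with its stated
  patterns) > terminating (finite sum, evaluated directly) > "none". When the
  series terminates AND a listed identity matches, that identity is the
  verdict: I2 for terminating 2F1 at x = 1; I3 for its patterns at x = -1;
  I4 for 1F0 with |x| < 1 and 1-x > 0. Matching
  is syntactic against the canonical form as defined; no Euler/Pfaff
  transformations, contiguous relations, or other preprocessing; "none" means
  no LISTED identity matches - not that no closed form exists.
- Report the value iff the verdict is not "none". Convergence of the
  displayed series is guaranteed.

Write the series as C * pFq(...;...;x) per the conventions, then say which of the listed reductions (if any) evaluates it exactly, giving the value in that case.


x = \frac{1}{2} here; the reduced form reads 2F1, upper {-\frac{3}{2}, -\frac{3}{5}}, lower {-\frac{11}{20}}, C = \frac{5}{4}. Verdict: none - at argument \frac{1}{2} the multisets {-\frac{3}{2}, -\frac{3}{5}} ; {-\frac{11}{20}} match no listed identity.

First insight: from the first term \frac{5}{4}: cancel k + 3/2 from the displayed ratio first; then prefactor 5/4.
Ratio: r(k) = \frac{1}{2} * (k-\frac{3}{2}) (k-\frac{3}{5}) / [(k-\frac{11}{20}) (k+1)] - rational; roots negated = parameters, x = \frac{1}{2}, C = \frac{5}{4}.


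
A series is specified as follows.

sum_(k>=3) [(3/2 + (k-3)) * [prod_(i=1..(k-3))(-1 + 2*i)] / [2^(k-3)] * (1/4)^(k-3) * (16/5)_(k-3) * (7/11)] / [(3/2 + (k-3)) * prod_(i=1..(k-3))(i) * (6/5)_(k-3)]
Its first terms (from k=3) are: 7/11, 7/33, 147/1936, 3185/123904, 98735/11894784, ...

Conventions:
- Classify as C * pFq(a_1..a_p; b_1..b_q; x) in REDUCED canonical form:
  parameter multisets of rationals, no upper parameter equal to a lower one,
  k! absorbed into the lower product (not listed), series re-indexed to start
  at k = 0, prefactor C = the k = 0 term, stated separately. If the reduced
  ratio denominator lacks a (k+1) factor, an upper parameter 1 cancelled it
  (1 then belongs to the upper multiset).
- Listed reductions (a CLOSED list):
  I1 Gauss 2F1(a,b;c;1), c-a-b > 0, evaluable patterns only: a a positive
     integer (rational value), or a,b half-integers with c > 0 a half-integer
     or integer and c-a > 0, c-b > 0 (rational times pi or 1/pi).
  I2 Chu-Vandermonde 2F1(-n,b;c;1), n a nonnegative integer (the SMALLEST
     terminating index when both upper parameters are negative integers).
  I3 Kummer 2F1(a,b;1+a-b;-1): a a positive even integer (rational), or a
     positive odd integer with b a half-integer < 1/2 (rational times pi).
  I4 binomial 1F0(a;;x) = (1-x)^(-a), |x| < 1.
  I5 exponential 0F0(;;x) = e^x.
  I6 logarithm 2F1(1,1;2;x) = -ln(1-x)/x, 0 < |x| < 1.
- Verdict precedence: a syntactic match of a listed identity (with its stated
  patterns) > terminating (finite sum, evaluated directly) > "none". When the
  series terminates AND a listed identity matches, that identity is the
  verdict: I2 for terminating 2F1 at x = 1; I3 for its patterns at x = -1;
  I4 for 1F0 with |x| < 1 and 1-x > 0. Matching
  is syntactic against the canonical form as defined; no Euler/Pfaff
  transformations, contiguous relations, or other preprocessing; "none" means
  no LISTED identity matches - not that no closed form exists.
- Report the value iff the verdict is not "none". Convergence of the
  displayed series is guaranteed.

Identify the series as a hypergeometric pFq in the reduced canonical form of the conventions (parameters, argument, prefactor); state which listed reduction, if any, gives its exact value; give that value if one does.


Reduced: x = 1/4, 2F1, upper = {1/2, 16/5}, lower = {6/5}, C = 7/11. Verdict: none here - no I1-I6 shape fits x = 1/4 with lower {6/5}.

Structural cue: x = (1/4) and k + 3/2 divides numerator and denominator alike; C = 7/11, x = 1/4 after cancelling.
Adjacent-term ratio: r(k) = (1/4) * (k+1/2) (k+16/5) / [(k+6/5) (k+1)] - rational; roots negated = parameters, x = (1/4), C = 7/11.


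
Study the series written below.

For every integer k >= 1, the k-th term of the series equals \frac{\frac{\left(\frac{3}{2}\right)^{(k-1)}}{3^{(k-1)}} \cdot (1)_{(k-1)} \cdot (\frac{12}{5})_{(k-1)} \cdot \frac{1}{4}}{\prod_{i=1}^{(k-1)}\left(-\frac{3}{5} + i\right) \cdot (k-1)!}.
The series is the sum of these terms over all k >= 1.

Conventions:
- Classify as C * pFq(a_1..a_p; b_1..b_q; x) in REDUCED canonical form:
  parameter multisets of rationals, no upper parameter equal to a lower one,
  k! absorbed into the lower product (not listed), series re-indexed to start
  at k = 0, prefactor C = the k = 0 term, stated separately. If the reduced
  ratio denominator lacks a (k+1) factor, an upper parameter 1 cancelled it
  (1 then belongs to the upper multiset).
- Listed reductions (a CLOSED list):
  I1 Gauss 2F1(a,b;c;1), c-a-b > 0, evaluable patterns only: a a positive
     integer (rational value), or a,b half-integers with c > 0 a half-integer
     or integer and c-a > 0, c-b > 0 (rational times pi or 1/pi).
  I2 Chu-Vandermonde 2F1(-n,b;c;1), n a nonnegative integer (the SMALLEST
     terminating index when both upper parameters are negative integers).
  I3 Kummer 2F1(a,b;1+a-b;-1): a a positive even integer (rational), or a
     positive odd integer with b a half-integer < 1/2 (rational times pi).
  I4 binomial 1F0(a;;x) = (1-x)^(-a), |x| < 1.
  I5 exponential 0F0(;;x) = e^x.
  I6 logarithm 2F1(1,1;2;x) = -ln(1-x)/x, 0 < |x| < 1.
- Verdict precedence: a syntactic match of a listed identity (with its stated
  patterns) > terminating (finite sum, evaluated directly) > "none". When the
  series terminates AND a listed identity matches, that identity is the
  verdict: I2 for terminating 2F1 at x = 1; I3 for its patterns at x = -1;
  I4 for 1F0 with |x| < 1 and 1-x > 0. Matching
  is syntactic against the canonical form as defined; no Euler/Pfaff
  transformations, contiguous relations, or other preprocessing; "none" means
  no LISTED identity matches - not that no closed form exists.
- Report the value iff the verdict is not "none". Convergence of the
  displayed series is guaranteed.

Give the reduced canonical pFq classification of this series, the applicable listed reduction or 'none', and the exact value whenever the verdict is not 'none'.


At argument \frac{1}{2}: a 2F1 with upper {1, \frac{12}{5}}, lower {\frac{2}{5}}, scaled by C = \frac{1}{4}. Verdict: none here - no I1-I6 shape fits x = \frac{1}{2} with lower {\frac{2}{5}}.

Structural cue: t_0 being \frac{1}{4}, the two k-th powers (C = 1/4) combine into one argument.
Consecutive-term ratio: r(k) = \frac{1}{2} * (k+1) (k+\frac{12}{5}) / [(k+\frac{2}{5}) (k+1)] ; factor over Q: parameters, x = \frac{1}{2}, and C = \frac{1}{4}.


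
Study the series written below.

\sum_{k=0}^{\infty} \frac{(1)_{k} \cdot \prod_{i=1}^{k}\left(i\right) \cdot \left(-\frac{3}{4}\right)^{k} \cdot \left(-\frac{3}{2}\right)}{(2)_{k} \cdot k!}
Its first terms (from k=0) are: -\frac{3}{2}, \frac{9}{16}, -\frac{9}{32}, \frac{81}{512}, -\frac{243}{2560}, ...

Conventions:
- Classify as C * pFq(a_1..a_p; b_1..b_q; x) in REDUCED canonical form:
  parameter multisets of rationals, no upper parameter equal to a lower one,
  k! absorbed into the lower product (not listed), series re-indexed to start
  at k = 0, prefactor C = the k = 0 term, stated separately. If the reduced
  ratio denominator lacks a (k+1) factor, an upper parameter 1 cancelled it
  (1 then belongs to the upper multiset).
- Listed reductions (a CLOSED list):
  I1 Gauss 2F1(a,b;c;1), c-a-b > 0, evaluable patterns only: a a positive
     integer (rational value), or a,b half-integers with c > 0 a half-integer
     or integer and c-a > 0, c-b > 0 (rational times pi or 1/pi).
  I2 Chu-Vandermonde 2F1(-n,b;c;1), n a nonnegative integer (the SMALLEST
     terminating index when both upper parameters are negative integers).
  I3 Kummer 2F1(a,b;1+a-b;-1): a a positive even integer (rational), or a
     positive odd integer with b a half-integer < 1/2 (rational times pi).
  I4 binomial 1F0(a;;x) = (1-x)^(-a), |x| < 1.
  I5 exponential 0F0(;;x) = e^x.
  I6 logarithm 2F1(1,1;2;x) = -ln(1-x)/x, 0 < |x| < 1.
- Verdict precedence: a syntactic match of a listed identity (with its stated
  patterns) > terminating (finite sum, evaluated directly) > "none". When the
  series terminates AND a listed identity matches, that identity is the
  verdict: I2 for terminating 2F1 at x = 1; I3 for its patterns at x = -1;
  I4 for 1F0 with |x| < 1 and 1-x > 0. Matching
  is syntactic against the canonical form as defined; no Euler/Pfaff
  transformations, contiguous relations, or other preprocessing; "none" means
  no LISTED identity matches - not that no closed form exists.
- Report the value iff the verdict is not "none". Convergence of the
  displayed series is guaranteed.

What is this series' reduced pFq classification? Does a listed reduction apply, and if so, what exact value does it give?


x = -\frac{3}{4} here; the reduced form reads 2F1, upper {1, 1}, lower {2}, C = -\frac{3}{2}. Verdict: this is the logarithmic series (I6) (the logarithm: parameters (1,1;2), x = -\frac{3}{4}). Hence: \left(-2\right) \cdot \ln\left(\frac{7}{4}\right).

Key observation: t_0 being -\frac{3}{2}, the running product (prefactor -3/2) telescopes to a rising factorial.
Adjacent-term ratio: r(k) = -\frac{3}{4} * (k+1) (k+1) / [(k+2) (k+1)] - rational; roots negated = parameters, x = -\frac{3}{4}, C = -\frac{3}{2}.


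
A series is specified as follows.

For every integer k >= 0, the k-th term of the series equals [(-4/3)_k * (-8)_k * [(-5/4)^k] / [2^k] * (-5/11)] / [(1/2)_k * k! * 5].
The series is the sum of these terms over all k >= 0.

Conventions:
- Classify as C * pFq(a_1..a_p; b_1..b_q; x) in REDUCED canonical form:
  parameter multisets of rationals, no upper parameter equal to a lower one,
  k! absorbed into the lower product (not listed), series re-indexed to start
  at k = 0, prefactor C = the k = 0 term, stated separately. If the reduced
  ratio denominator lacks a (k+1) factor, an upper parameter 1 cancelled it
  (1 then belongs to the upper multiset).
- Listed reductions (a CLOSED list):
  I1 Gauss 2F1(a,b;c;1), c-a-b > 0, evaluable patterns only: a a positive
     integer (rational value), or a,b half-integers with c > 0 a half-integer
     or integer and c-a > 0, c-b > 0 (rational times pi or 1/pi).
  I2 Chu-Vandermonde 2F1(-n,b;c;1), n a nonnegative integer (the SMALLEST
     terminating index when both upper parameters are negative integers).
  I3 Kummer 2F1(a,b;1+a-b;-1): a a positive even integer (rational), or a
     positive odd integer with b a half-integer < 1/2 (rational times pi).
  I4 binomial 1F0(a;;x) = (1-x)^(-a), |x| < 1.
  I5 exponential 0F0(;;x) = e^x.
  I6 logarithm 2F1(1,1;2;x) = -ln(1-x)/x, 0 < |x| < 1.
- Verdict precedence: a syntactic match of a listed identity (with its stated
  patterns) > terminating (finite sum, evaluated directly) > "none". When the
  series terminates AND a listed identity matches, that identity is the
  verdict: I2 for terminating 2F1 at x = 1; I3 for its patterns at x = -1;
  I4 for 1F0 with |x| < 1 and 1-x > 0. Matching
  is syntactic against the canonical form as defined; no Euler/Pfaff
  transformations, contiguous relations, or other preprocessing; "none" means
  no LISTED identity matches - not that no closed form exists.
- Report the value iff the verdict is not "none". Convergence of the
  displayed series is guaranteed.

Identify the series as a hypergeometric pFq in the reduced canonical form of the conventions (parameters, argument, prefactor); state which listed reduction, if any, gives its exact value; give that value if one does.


This is -1/11 * 2F1(-8, -4/3; 1/2; -5/8) in reduced canonical form. Verdict: terminating - the sum ends at index 8 because -8 is a negative integer; exact evaluation follows. Sum: 9172506659/38909984256.

The tell: with t_0 = -1/11, the constant factors (C = -1/11, x = -5/8) combine into one prefactor.
Consecutive-term ratio: r(k) = (-5/8) * (k-8) (k-4/3) / [(k+1/2) (k+1)] - poly over poly, x = (-5/8) from leading terms; C = -1/11 at k = 0.


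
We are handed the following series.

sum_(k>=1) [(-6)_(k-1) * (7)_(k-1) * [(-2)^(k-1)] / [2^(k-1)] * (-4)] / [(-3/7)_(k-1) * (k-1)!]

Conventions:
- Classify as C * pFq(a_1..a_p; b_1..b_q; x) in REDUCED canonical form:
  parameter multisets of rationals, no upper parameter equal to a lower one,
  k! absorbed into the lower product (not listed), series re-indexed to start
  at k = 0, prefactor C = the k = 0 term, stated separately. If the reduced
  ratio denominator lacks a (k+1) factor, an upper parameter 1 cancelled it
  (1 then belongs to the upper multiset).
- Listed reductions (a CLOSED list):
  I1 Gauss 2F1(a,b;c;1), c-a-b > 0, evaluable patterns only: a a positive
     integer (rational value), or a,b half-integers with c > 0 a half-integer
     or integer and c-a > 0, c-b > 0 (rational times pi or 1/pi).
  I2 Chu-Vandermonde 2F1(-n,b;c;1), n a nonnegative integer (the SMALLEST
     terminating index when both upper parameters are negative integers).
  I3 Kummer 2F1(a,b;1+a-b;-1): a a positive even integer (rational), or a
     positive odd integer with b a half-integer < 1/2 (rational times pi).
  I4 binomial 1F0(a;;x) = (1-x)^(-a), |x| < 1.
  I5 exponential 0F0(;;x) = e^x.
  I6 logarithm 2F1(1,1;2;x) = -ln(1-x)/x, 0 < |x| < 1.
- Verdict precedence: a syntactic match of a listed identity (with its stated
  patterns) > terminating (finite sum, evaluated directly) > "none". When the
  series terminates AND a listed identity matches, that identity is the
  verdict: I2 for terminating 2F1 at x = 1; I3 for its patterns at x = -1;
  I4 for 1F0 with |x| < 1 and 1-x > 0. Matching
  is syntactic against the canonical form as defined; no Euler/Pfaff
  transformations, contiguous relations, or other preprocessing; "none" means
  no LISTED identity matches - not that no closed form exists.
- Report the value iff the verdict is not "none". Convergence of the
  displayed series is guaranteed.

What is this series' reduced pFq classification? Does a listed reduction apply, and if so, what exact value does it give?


Reduced: x = -1, 2F1, upper = {-6, 7}, lower = {-3/7}, C = -4. Verdict: terminating - the sum ends at index 6 because -6 is a negative integer; exact evaluation follows. Value: 53110537/55.

First insight: x = (-1) and the two k-th powers (C = -4, x = -1) combine into one argument.
Ratio: r(k) = (-1) * (k-6) (k+7) / [(k-3/7) (k+1)] - poly over poly, x = (-1) from leading terms; C = -4 at k = 0.


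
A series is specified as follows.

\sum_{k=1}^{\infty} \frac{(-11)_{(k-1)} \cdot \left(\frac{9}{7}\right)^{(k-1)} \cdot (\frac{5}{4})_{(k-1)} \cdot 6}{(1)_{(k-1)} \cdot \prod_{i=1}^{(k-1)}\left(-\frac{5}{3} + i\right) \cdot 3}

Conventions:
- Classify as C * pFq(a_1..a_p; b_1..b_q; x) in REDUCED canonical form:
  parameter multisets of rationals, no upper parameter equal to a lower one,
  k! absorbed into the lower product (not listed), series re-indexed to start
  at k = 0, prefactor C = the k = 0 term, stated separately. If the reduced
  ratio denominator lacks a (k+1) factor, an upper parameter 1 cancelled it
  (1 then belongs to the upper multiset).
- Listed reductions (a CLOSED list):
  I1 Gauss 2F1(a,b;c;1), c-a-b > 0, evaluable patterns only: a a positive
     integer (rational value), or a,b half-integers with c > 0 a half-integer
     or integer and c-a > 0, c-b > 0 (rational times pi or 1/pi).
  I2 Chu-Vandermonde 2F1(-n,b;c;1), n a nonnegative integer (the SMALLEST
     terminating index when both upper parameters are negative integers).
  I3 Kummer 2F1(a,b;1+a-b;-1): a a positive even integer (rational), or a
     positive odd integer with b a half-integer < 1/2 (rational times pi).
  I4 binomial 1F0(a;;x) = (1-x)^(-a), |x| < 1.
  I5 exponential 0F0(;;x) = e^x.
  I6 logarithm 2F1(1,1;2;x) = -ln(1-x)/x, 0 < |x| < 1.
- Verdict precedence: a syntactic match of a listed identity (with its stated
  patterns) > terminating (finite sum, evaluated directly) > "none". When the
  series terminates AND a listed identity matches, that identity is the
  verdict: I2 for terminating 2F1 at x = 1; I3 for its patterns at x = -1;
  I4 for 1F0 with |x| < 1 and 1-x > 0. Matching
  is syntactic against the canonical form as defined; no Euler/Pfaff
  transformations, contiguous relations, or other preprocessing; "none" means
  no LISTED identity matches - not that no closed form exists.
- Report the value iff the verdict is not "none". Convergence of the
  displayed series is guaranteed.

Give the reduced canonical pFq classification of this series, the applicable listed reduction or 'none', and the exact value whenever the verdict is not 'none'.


Reduced: x = \frac{9}{7}, 2F1, upper = {-11, \frac{5}{4}}, lower = {-\frac{2}{3}}, C = 2. Verdict: terminating. (-11)_k vanishes past k = 11, leaving a 12-term sum, computed directly. Hence: -\frac{40515651021519026785}{1129509641393929191424}.

Key step: with t_0 = 2, the lower running product (C = 2, x = 9/7) is a rising factorial.
Consecutive-term ratio: r(k) = \frac{9}{7} * (k-11) (k+\frac{5}{4}) / [(k-\frac{2}{3}) (k+1)] - rational in k, leading ratio \frac{9}{7}; with t_0 = 2, classification follows.


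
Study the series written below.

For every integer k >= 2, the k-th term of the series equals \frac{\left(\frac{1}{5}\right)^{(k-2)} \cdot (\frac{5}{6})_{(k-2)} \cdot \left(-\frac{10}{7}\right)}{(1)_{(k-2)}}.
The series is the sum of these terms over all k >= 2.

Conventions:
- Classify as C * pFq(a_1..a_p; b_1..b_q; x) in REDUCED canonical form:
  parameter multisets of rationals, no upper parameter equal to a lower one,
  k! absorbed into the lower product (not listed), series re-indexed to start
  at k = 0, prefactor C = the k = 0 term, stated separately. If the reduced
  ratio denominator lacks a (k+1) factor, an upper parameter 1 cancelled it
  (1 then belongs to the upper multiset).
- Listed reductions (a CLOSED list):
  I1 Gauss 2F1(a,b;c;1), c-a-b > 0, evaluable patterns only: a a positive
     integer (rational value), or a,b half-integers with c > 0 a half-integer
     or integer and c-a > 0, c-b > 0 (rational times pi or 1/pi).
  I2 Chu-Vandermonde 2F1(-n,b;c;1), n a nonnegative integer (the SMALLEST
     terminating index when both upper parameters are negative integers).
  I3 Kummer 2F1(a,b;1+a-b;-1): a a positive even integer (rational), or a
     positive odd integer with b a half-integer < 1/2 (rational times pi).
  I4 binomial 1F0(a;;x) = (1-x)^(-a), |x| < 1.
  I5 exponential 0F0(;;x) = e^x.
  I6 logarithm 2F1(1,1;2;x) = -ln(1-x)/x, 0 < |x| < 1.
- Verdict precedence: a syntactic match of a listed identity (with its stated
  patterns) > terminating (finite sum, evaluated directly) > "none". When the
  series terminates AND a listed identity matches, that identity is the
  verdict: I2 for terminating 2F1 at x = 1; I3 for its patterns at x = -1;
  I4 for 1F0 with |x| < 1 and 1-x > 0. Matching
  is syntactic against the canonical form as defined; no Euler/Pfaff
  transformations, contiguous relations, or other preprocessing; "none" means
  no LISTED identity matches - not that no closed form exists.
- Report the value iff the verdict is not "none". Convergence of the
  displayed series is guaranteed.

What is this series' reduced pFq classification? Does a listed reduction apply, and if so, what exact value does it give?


Prefactor -\frac{10}{7}, argument \frac{1}{5}: 1F0 with upper {\frac{5}{6}} over lower {-}. Verdict: binomial (I4) matches (the 1F0 binomial series: exponent -5/6, x = \frac{1}{5}). Hence: \left(-\frac{10}{7}\right) \cdot \left(\frac{4}{5}\right)^{-\frac{5}{6}}.

First insight: with t_0 = -\frac{10}{7}, (1)_k (C = -10/7) is k! itself.
Consecutive-term ratio: r(k) = \frac{1}{5} * (k+\frac{5}{6}) / [(k+1)] - rational; roots negated = parameters, x = \frac{1}{5}, C = -\frac{10}{7}.


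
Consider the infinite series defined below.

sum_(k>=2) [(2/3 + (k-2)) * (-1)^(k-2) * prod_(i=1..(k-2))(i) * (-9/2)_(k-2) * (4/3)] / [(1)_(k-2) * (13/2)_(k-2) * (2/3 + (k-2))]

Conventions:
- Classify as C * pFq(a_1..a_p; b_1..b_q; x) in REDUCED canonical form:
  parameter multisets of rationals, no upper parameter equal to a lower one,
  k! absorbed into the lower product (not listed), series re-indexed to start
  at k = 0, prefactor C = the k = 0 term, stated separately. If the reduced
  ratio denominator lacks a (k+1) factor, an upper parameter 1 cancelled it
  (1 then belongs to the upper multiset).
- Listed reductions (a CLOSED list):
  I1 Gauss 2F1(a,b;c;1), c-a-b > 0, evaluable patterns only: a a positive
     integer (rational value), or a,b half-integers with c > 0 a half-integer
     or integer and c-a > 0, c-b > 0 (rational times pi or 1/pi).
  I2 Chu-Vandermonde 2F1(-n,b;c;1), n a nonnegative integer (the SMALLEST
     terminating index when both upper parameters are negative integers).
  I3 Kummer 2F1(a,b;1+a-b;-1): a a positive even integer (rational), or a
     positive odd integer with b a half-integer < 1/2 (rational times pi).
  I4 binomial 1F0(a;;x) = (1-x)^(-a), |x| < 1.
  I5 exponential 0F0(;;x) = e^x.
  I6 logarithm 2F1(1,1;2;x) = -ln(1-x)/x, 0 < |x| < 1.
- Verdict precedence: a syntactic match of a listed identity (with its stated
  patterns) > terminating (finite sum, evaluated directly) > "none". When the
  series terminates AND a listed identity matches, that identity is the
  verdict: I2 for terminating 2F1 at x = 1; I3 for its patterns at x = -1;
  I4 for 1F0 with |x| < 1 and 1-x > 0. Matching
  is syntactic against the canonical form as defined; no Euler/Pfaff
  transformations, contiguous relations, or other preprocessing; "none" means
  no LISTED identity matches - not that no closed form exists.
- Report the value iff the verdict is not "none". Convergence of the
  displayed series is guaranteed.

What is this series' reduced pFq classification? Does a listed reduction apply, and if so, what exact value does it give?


Canonical form: C = 4/3 times 2F1 with upper {-9/2, 1}, lower {13/2}, x = -1. Verdict: the Kummer evaluation I3 matches (x = -1; c = 13/2 equals 1+a-b for upper {-9/2, 1}: listed pattern). Value: (231/256) * pi.

Key step: t_0 being 4/3, (1)_k (prefactor 4/3) is k! itself.
Term ratio: r(k) = (-1) * (k-9/2) (k+1) / [(k+13/2) (k+1)] ; factor over Q: parameters, x = (-1), and C = 4/3.


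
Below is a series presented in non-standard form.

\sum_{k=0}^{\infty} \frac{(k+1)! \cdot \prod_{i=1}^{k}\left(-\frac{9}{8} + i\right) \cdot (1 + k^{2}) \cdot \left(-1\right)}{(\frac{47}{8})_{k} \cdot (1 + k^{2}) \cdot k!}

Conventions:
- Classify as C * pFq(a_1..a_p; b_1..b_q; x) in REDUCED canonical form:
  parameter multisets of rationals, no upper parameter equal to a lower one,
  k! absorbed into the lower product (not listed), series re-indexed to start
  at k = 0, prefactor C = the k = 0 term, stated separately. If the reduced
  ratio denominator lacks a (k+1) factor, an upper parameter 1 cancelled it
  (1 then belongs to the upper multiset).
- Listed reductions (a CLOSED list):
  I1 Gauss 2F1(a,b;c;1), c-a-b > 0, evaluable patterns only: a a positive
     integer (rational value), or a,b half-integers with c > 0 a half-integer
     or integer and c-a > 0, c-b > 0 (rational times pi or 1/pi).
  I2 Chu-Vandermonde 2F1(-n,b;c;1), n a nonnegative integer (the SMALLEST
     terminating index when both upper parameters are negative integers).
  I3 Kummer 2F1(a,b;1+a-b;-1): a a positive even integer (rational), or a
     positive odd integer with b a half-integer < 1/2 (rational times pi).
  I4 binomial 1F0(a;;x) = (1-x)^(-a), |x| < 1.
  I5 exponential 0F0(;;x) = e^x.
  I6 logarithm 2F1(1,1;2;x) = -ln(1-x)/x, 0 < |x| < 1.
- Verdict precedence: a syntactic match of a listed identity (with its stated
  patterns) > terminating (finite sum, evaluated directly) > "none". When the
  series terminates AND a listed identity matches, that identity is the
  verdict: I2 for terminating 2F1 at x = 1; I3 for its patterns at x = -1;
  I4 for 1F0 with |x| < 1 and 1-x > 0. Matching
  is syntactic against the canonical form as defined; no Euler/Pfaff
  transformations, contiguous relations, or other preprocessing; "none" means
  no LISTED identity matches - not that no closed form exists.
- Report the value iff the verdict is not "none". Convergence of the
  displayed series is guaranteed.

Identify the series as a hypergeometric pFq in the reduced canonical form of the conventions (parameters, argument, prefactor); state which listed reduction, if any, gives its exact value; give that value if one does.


Reduced: x = 1, 2F1, upper = {-\frac{1}{8}, 2}, lower = {\frac{47}{8}}, C = -1. Verdict at x = 1: the Gauss summation I1 matches (x = 1: the Gamma ratio telescopes since c-a-b = 4 > 0 and a = 2 in Z>0). Its exact value is -\frac{1209}{1280}.

Key step: t_0 = -1 here, and the running product (prefactor -1) telescopes to a rising factorial.
Adjacent-term ratio: r(k) = 1 * (k-\frac{1}{8}) (k+2) / [(k+\frac{47}{8}) (k+1)] - rational; roots negated = parameters, x = 1, C = -1.


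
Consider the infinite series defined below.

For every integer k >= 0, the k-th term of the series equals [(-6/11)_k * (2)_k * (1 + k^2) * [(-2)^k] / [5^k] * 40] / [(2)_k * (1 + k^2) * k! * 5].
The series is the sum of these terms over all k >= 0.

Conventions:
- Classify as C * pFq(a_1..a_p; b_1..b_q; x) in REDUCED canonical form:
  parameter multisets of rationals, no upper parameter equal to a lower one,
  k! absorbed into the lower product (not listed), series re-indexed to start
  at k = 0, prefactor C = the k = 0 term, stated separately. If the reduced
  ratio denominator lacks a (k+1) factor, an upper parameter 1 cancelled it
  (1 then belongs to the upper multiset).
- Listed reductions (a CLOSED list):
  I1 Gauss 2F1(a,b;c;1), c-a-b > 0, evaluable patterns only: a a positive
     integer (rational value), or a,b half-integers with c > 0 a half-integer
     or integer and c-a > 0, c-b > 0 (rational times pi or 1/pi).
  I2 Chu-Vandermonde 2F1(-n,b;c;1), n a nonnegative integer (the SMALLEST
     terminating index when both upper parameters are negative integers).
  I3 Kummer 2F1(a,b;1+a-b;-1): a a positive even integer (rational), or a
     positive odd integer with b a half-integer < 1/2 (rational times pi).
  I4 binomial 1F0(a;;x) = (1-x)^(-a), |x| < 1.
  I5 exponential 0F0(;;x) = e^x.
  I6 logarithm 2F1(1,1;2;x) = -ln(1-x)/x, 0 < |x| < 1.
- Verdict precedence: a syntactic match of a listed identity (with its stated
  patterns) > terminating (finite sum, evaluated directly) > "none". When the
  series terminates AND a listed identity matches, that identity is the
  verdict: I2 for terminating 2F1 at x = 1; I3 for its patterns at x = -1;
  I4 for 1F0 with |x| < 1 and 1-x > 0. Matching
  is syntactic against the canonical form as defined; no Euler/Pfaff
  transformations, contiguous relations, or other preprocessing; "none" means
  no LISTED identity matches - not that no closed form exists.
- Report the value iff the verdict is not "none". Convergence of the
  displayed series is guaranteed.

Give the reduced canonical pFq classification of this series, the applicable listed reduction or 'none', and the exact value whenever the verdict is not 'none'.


x = -2/5 here; the reduced form reads 1F0, upper {-6/11}, lower {-}, C = 8. Verdict: the binomial series (I4) fires (the 1F0 binomial series: exponent 6/11, x = -2/5). Sum: 8 * (7/5)^(6/11).

First insight: with t_0 = 8, the parameter 2 appears in both the upper and lower lists and cancels (alongside the other common factor).
Consecutive-term ratio: r(k) = (-2/5) * (k-6/11) / [(k+1)] - poly over poly, x = (-2/5) from leading terms; C = 8 at k = 0.


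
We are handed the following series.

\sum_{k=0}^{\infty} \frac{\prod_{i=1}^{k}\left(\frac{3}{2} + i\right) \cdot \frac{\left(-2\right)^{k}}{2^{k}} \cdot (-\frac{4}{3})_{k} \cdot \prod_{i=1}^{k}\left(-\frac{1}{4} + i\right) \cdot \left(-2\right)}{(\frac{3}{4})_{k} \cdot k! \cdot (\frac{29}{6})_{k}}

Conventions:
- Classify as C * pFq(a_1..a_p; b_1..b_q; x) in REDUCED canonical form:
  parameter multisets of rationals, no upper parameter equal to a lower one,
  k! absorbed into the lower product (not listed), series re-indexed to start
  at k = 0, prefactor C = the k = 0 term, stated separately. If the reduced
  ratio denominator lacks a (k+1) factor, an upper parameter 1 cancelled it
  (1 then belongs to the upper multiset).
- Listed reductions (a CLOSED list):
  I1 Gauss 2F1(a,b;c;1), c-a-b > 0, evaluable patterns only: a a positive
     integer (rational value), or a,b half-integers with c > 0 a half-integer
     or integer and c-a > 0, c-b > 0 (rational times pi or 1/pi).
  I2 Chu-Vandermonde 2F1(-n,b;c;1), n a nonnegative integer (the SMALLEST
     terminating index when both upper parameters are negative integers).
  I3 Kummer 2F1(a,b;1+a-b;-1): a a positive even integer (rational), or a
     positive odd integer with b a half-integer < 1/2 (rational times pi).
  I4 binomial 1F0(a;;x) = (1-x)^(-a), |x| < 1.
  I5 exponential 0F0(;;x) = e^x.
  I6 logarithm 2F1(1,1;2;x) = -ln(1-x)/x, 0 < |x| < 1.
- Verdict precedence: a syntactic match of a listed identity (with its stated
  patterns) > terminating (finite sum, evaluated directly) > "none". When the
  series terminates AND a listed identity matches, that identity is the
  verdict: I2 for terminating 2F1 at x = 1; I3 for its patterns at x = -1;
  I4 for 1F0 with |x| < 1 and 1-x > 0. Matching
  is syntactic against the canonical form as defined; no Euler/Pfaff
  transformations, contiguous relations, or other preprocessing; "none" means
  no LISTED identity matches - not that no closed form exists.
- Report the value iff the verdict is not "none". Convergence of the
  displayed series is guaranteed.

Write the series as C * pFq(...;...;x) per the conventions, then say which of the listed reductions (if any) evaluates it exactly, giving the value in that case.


Canonical form: C = -2 times 2F1 with upper {-\frac{4}{3}, \frac{5}{2}}, lower {\frac{29}{6}}, x = -1. Verdict: none - this 2F1 at x = -1 matches no listed pattern, and upper {-\frac{4}{3}, \frac{5}{2}} holds no stopper.

Key observation: with t_0 = -2, the running product (prefactor -2) telescopes to a rising factorial.
Adjacent-term ratio: r(k) = -1 * (k-\frac{4}{3}) (k+\frac{5}{2}) / [(k+\frac{29}{6}) (k+1)] - rational in k. x = -1; t_0 = -2; negate the roots.


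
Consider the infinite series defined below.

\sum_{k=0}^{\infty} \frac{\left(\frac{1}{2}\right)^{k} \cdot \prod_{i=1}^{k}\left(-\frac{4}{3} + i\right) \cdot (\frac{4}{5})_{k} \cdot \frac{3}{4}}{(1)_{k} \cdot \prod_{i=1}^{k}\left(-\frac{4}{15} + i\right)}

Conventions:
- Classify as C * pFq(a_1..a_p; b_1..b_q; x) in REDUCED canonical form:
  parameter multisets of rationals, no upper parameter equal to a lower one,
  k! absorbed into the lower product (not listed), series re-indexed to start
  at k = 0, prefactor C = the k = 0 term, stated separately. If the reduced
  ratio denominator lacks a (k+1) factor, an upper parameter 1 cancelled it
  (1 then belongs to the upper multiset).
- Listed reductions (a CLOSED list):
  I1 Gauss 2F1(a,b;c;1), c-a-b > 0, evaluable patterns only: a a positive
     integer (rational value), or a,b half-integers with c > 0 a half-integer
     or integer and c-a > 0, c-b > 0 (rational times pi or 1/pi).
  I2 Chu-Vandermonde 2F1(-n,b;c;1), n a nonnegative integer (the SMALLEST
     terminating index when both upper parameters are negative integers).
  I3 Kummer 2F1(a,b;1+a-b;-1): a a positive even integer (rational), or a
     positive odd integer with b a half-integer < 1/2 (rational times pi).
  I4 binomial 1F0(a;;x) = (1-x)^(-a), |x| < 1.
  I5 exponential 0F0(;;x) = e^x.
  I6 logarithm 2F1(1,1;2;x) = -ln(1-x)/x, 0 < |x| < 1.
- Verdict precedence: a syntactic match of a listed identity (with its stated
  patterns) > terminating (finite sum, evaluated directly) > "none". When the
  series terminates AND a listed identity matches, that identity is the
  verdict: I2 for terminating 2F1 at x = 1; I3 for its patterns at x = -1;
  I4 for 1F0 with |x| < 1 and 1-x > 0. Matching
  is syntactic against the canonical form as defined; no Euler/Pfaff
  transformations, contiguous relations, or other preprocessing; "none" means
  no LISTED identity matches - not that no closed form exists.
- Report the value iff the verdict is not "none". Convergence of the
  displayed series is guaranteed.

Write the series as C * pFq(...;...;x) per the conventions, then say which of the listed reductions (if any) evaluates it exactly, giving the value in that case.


x = \frac{1}{2} here; the reduced form reads 2F1, upper {-\frac{1}{3}, \frac{4}{5}}, lower {\frac{11}{15}}, C = \frac{3}{4}. Verdict: none - at argument \frac{1}{2} the multisets {-\frac{1}{3}, \frac{4}{5}} ; {\frac{11}{15}} match no listed identity.

Structural cue: t_0 being \frac{3}{4}, the lower running product (C = 3/4) is a rising factorial.
Step ratio: r(k) = \frac{1}{2} * (k-\frac{1}{3}) (k+\frac{4}{5}) / [(k+\frac{11}{15}) (k+1)] - rational in k. x = \frac{1}{2}; t_0 = \frac{3}{4}; negate the roots.


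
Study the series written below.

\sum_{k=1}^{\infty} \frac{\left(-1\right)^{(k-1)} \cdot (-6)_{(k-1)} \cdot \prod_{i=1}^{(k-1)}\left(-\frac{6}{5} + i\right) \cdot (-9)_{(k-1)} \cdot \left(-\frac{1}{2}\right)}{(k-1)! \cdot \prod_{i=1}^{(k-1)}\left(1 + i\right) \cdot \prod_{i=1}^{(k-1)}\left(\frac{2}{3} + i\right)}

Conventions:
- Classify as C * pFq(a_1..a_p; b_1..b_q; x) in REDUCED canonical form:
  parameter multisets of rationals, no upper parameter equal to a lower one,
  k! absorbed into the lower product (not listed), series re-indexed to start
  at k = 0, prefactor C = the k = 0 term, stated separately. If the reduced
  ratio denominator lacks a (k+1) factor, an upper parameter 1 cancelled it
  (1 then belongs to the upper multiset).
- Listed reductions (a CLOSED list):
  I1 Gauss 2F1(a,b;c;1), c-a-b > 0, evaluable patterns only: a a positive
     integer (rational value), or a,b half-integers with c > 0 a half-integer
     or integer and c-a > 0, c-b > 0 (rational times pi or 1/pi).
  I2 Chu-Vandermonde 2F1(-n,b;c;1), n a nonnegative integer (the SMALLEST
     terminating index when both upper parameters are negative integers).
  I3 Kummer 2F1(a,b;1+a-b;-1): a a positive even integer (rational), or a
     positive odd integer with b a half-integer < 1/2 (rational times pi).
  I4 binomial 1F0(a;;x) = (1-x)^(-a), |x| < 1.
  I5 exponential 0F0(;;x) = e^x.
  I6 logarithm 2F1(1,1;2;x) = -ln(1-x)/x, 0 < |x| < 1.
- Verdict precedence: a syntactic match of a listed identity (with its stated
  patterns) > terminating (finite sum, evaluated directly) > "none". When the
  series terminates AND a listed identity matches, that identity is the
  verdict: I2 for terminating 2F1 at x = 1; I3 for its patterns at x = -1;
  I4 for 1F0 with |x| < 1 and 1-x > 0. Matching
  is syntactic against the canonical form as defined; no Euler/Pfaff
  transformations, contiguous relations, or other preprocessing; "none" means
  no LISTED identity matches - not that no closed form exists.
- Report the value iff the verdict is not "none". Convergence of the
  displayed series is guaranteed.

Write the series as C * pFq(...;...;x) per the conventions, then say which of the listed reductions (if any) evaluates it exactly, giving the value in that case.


Key step: with t_0 = -\frac{1}{2}, the lower running product (prefactor -1/2) is a rising factorial.
Step ratio: r(k) = -1 * (k-9) (k-6) (k-\frac{1}{5}) / [(k+\frac{5}{3}) (k+2) (k+1)] - rational in k. x = -1; t_0 = -\frac{1}{2}; negate the roots.

Reduced: x = -1, 3F2, upper = {-9, -6, -\frac{1}{5}}, lower = {\frac{5}{3}, 2}, C = -\frac{1}{2}. Verdict: terminating. With -6 upstairs the series is a 7-term polynomial sum; evaluated term by term. Hence: -\frac{6670108}{6640625}.


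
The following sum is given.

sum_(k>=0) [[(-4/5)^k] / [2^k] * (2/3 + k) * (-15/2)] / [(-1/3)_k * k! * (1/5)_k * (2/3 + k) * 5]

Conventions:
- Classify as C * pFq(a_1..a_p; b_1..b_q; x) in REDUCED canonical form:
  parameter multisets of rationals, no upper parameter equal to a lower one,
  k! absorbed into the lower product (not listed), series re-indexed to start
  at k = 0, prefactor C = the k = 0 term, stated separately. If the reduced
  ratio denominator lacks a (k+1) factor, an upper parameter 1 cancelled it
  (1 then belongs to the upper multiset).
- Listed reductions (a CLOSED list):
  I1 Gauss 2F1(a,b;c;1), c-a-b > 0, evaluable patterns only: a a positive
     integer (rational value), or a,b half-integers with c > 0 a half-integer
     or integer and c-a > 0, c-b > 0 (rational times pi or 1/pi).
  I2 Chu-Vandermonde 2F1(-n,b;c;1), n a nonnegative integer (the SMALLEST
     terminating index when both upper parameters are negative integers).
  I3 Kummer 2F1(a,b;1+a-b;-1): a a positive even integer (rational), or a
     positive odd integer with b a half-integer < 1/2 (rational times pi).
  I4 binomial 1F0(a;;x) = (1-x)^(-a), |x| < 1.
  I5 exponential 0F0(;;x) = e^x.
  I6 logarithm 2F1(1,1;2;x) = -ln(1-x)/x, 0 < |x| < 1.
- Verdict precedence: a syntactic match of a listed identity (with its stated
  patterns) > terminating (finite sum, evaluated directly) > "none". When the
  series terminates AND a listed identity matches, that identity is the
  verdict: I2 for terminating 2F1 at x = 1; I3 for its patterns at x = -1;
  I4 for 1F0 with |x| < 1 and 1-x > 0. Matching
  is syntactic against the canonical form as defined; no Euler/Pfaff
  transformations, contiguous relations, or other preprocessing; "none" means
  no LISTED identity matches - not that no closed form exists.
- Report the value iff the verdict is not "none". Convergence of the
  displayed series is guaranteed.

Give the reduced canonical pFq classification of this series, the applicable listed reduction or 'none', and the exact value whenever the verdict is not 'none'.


The tell: from the first term -3/2: the two k-th powers (C = -3/2) combine into one argument.
Adjacent-term ratio: r(k) = (-2/5) * 1 / [(k-1/3) (k+1/5) (k+1)] - rational; roots negated = parameters, x = (-2/5), C = -3/2.

Classification (C = -3/2): 0F2 with upper {-}, lower {-1/3, 1/5}, argument x = -2/5. Verdict: none. Every listed pattern misses the 0F2 form at -2/5, upper {-}.


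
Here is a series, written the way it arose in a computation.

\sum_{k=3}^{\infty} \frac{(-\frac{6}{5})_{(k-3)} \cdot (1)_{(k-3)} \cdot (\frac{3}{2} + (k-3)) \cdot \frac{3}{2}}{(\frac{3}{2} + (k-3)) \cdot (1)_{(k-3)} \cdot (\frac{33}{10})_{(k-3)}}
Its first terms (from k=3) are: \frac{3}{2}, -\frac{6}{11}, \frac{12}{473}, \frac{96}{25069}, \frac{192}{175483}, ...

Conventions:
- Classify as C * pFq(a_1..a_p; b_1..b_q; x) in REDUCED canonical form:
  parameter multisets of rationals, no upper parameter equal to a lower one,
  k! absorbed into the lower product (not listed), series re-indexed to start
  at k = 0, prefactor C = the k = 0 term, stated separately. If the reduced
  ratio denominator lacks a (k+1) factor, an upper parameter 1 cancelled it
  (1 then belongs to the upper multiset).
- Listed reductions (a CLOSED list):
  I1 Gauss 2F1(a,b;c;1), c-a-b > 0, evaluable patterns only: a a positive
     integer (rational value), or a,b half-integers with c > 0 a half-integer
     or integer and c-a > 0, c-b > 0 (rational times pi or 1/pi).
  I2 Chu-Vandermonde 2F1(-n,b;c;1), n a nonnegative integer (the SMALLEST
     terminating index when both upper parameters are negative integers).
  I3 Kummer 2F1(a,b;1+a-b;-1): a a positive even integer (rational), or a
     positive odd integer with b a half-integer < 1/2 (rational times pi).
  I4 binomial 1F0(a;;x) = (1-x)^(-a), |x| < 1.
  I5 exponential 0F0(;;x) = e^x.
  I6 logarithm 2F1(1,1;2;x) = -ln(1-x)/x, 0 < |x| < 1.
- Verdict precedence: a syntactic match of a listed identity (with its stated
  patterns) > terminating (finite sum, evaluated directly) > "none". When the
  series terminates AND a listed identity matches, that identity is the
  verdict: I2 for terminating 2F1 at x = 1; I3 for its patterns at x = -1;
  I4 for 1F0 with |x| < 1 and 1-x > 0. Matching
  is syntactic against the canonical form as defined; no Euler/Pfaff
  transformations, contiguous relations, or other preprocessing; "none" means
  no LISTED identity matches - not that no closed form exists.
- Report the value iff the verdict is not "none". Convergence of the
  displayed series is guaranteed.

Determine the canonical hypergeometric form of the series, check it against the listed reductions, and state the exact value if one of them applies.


Key observation: from the first term \frac{3}{2}: (1)_k (prefactor 3/2) is k! itself.
Step ratio: r(k) = 1 * (k-\frac{6}{5}) (k+1) / [(k+\frac{33}{10}) (k+1)] - rational in k. x = 1; t_0 = \frac{3}{2}; negate the roots.

The series (x = 1) is 2F1: upper {-\frac{6}{5}, 1}, lower {\frac{33}{10}}, prefactor \frac{3}{2}. Verdict: the Gauss summation I1 applies (x = 1: the Gamma ratio telescopes since c-a-b = 7/2 > 0 and a = 1 in Z>0). Its exact value is \frac{69}{70}.
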